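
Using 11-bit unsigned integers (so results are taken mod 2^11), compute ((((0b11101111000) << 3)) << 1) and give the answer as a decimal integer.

0b11101111000 = 11101111000
→ << 3 (mod 2^11) → 01111000000 = 960
→ << 1 (mod 2^11) → 11110000000 = 1920

1920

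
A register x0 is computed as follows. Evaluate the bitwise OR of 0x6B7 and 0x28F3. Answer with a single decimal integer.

0x6B7 = 00011010110111
0x28F3 = 10100011110011
 OR → 10111011110111 = 12023

12023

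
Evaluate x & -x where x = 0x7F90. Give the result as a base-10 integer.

16

x = 111111110010000 = 32656
-x (two's complement) = …000000001110000
AND   = 000000000010000 = 16
(x & -x isolates the lowest set bit of x.)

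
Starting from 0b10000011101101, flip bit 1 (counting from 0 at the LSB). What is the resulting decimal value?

8431

x = 10000011101101
bit 1 is currently 0; toggle it via x ^ (1 << 1) = x ^ 2
→ 10000011101111 = 8431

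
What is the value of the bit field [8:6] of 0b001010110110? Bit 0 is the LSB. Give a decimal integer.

2

v = 001010110110
Shift right by 6: 001010
Mask low 3 bits: 010 = 2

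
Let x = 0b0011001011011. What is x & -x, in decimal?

1

x = 11001011011 = 1627
-x (two's complement) = …00110100101
AND   = 00000000001 = 1
(x & -x isolates the lowest set bit of x.)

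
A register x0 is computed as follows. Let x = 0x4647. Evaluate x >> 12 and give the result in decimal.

0x4647 = 100011001000111
shift right by 12 → 000000000000100 = 4
(equivalently, floor(17991 / 4096))

4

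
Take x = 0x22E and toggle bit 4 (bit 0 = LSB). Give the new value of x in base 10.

x = 01000101110
bit 4 is currently 0; toggle it via x ^ (1 << 4) = x ^ 16
→ 01000111110 = 574

574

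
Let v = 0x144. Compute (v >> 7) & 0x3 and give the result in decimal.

v = 00101000100
Shift right by 7: 0010
Mask low 2 bits: 10 = 2

2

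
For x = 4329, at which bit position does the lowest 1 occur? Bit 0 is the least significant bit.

4329 = 1000011101001
Trailing zeros: 0, so the lowest set bit is bit 0 (value 1).

0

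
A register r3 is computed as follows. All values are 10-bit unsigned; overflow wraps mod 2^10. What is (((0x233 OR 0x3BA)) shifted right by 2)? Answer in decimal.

238

0x233 = 1000110011
0x3BA = 1110111010
→ OR → 1110111011 = 955
→ shifted right by 2 → 0011101110 = 238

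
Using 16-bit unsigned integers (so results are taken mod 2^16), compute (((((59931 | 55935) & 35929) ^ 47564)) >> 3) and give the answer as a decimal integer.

59931 = 1110101000011011
55935 = 1101101001111111
→ | → 1111101001111111 = 64127
35929 = 1000110001011001
→ & → 1000100001011001 = 34905
47564 = 1011100111001100
→ ^ → 0011000110010101 = 12693
→ >> 3 → 0000011000110010 = 1586

1586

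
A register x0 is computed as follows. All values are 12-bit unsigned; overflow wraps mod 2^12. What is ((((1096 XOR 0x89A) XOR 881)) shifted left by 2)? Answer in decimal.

1096 = 010001001000
0x89A = 100010011010
→ XOR → 110011010010 = 3282
881 = 001101110001
→ XOR → 111110100011 = 4003
→ shifted left by 2 (mod 2^12) → 111010001100 = 3724

3724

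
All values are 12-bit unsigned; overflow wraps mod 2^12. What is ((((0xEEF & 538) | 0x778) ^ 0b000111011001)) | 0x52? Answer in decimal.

1779

0xEEF = 111011101111
538 = 001000011010
→ & → 001000001010 = 522
0x778 = 011101111000
→ | → 011101111010 = 1914
0b000111011001 = 000111011001
→ ^ → 011010100011 = 1699
0x52 = 000001010010
→ | → 011011110011 = 1779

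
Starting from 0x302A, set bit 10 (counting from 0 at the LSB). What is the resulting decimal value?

13354

x = 11000000101010
bit 10 is currently 0; set it via x | (1 << 10) = x | 1024
→ 11010000101010 = 13354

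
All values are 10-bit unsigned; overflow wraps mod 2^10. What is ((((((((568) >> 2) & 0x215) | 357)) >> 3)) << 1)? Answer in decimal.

568 = 1000111000
→ >> 2 → 0010001110 = 142
0x215 = 1000010101
→ & → 0000000100 = 4
357 = 0101100101
→ | → 0101100101 = 357
→ >> 3 → 0000101100 = 44
→ << 1 (mod 2^10) → 0001011000 = 88

88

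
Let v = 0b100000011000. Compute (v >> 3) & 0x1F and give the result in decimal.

3

v = 100000011000
Shift right by 3: 100000011
Mask low 5 bits: 00011 = 3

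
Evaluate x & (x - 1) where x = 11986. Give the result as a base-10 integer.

x = 10111011010010 = 11986
x - 1 = 10111011010001
AND   = 10111011010000 = 11984
(x & (x - 1) clears the lowest set bit of x.)

11984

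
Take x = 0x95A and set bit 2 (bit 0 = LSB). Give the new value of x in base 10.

2398

x = 100101011010
bit 2 is currently 0; set it via x | (1 << 2) = x | 4
→ 100101011110 = 2398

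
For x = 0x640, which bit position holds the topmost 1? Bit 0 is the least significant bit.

10

0x640 = 11001000000
The topmost 1 is at position 10 (since 2^10 = 1024 ≤ 1600 < 2048).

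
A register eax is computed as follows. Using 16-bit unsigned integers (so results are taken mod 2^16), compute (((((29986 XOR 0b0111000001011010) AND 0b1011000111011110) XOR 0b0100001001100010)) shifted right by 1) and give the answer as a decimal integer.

29986 = 0111010100100010
0b0111000001011010 = 0111000001011010
→ XOR → 0000010101111000 = 1400
0b1011000111011110 = 1011000111011110
→ AND → 0000000101011000 = 344
0b0100001001100010 = 0100001001100010
→ XOR → 0100001100111010 = 17210
→ shifted right by 1 → 0010000110011101 = 8605

8605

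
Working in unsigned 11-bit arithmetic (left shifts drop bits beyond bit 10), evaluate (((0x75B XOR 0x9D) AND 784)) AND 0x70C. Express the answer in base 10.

768

0x75B = 11101011011
0x9D = 00010011101
→ XOR → 11111000110 = 1990
784 = 01100010000
→ AND → 01100000000 = 768
0x70C = 11100001100
→ AND → 01100000000 = 768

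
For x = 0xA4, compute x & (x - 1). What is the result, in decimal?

x = 10100100 = 164
x - 1 = 10100011
AND   = 10100000 = 160
(x & (x - 1) clears the lowest set bit of x.)

160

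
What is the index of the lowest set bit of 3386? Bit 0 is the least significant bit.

1

3386 = 110100111010
Trailing zeros: 1, so the lowest set bit is bit 1 (value 2).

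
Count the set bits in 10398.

10398 = 10100010011110
Count the 1s: 1 + 1 + 1 + 1 + 1 + 1 + 1 = 7

7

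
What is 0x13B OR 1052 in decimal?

0x13B = 00100111011
1052 = 10000011100
 OR → 10100111111 = 1343

1343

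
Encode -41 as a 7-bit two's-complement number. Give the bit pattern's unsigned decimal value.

41 in 7 bits: 0101001
Invert: 1010110
Add 1:  1010111 = 87
(Check: 2^7 - 41 = 128 - 41 = 87.)

87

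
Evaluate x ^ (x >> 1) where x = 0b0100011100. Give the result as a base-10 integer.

x = 100011100 = 284
x>>1 = 010001110
XOR  = 110010010 = 402
(x ^ (x >> 1) gives the standard binary-reflected Gray code of x.)

402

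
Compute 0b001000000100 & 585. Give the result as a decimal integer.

512

a = 1000000100
585 = 1001001001
AND → 1000000000 = 512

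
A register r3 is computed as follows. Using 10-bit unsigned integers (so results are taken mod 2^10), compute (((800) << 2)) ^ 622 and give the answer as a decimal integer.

750

800 = 1100100000
→ << 2 (mod 2^10) → 0010000000 = 128
622 = 1001101110
→ ^ → 1011101110 = 750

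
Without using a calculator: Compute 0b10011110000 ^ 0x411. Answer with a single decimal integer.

225

a = 10011110000
0x411 = 10000010001
XOR → 00011100001 = 225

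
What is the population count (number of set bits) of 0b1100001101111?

8

n = 1100001101111
Count the 1s: 1 + 1 + 1 + 1 + 1 + 1 + 1 + 1 = 8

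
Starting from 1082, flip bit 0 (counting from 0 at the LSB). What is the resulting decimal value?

1083

x = 10000111010
bit 0 is currently 0; toggle it via x ^ (1 << 0) = x ^ 1
→ 10000111011 = 1083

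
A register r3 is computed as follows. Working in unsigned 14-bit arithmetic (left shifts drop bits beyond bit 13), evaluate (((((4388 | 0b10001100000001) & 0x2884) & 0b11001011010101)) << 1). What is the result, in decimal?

8

4388 = 01000100100100
0b10001100000001 = 10001100000001
→ | → 11001100100101 = 13093
0x2884 = 10100010000100
→ & → 10000000000100 = 8196
0b11001011010101 = 11001011010101
→ & → 10000000000100 = 8196
→ << 1 (mod 2^14) → 00000000001000 = 8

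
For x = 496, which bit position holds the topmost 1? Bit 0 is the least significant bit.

496 = 111110000
The topmost 1 is at position 8 (since 2^8 = 256 ≤ 496 < 512).

8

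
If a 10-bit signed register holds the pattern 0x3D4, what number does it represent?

-44

pattern = 1111010100 (MSB is 1 ⇒ negative)
Invert: 0000101011, add 1 → 0000101100 = 44, so the value is -44.
(Equivalently: 980 - 2^10 = 980 - 1024 = -44.)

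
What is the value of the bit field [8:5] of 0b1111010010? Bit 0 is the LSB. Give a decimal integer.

14

v = 1111010010
Shift right by 5: 11110
Mask low 4 bits: 1110 = 14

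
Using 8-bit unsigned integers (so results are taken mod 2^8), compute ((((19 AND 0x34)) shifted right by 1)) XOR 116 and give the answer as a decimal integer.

19 = 00010011
0x34 = 00110100
→ AND → 00010000 = 16
→ shifted right by 1 → 00001000 = 8
116 = 01110100
→ XOR → 01111100 = 124

124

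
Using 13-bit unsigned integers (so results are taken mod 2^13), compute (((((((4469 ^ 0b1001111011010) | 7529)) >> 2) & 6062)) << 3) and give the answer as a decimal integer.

7504

4469 = 1000101110101
0b1001111011010 = 1001111011010
→ ^ → 0001010101111 = 687
7529 = 1110101101001
→ | → 1111111101111 = 8175
→ >> 2 → 0011111111011 = 2043
6062 = 1011110101110
→ & → 0011110101010 = 1962
→ << 3 (mod 2^13) → 1110101010000 = 7504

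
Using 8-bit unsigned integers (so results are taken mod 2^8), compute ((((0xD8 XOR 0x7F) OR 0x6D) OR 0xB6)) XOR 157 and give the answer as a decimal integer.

0xD8 = 11011000
0x7F = 01111111
→ XOR → 10100111 = 167
0x6D = 01101101
→ OR → 11101111 = 239
0xB6 = 10110110
→ OR → 11111111 = 255
157 = 10011101
→ XOR → 01100010 = 98

98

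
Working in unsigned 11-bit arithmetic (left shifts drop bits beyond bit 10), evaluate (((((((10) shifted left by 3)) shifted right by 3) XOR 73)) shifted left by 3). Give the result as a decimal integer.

10 = 00000001010
→ shifted left by 3 (mod 2^11) → 00001010000 = 80
→ shifted right by 3 → 00000001010 = 10
73 = 00001001001
→ XOR → 00001000011 = 67
→ shifted left by 3 (mod 2^11) → 01000011000 = 536

536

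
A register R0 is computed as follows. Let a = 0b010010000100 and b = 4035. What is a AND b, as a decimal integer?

a = 010010000100
4035 = 111111000011
AND → 010010000000 = 1152

1152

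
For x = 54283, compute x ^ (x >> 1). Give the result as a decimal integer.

x = 1101010000001011 = 54283
x>>1 = 0110101000000101
XOR  = 1011111000001110 = 48654
(x ^ (x >> 1) gives the standard binary-reflected Gray code of x.)

48654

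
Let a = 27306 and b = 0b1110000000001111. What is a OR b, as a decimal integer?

60079

27306 = 0110101010101010
b = 1110000000001111
 OR → 1110101010101111 = 60079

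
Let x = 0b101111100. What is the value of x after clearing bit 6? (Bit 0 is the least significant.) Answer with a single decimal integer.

316

x = 101111100
bit 6 is currently 1; clear it via x & ~(1 << 6) = x & ~64
→ 100111100 = 316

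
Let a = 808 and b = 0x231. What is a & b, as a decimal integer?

808 = 1100101000
0x231 = 1000110001
AND → 1000100000 = 544

544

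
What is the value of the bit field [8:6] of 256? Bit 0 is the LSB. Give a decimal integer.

v = 100000000
Shift right by 6: 100
Mask low 3 bits: 100 = 4

4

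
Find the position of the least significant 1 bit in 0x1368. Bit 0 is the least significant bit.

0x1368 = 1001101101000
Trailing zeros: 3, so the lowest set bit is bit 3 (value 8).

3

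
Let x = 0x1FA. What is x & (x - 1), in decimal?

504

x = 111111010 = 506
x - 1 = 111111001
AND   = 111111000 = 504
(x & (x - 1) clears the lowest set bit of x.)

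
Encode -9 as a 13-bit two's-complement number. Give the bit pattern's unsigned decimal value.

8183

9 in 13 bits: 0000000001001
Invert: 1111111110110
Add 1:  1111111110111 = 8183
(Check: 2^13 - 9 = 8192 - 9 = 8183.)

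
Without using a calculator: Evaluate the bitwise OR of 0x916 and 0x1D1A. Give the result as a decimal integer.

7454

0x916 = 0100100010110
0x1D1A = 1110100011010
 OR → 1110100011110 = 7454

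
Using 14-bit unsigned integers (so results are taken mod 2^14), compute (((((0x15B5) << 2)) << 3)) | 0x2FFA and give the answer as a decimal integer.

0x15B5 = 01010110110101
→ << 2 (mod 2^14) → 01011011010100 = 5844
→ << 3 (mod 2^14) → 11011010100000 = 13984
0x2FFA = 10111111111010
→ | → 11111111111010 = 16378

16378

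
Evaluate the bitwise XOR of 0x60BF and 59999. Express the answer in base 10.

0x60BF = 0110000010111111
59999 = 1110101001011111
XOR → 1000101011100000 = 35552

35552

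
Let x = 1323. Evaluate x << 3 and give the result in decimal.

10584

1323 = 00010100101011
shift left by 3 → 10100101011000 = 10584
(equivalently, 1323 × 2^3 = 1323 × 8)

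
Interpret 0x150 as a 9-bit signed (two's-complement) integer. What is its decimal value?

-176

pattern = 101010000 (MSB is 1 ⇒ negative)
Invert: 010101111, add 1 → 010110000 = 176, so the value is -176.
(Equivalently: 336 - 2^9 = 336 - 512 = -176.)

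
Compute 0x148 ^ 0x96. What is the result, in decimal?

478

0x148 = 101001000
0x96 = 010010110
XOR → 111011110 = 478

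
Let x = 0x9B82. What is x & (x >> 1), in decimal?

x = 1001101110000010 = 39810
x>>1 = 0100110111000001
AND  = 0000100110000000 = 2432
(x & (x >> 1) has a 1 wherever x has two consecutive 1 bits.)

2432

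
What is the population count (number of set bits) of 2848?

4

2848 = 101100100000
Count the 1s: 1 + 1 + 1 + 1 = 4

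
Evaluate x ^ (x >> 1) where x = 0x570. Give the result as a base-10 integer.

x = 10101110000 = 1392
x>>1 = 01010111000
XOR  = 11111001000 = 1992
(x ^ (x >> 1) gives the standard binary-reflected Gray code of x.)

1992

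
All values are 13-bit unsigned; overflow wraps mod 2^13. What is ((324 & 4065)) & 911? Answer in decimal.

256

324 = 0000101000100
4065 = 0111111100001
→ & → 0000101000000 = 320
911 = 0001110001111
→ & → 0000100000000 = 256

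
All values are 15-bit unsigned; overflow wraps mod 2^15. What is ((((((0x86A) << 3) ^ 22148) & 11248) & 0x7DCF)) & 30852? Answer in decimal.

128

0x86A = 000100001101010
→ << 3 (mod 2^15) → 100001101010000 = 17232
22148 = 101011010000100
→ ^ → 001010111010100 = 5588
11248 = 010101111110000
→ & → 000000111010000 = 464
0x7DCF = 111110111001111
→ & → 000000111000000 = 448
30852 = 111100010000100
→ & → 000000010000000 = 128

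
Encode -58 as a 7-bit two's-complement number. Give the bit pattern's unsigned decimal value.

70

58 in 7 bits: 0111010
Invert: 1000101
Add 1:  1000110 = 70
(Check: 2^7 - 58 = 128 - 58 = 70.)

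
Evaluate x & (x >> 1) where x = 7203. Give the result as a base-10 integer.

3073

x = 1110000100011 = 7203
x>>1 = 0111000010001
AND  = 0110000000001 = 3073
(x & (x >> 1) has a 1 wherever x has two consecutive 1 bits.)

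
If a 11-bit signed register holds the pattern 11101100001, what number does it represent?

pattern = 11101100001 (MSB is 1 ⇒ negative)
Invert: 00010011110, add 1 → 00010011111 = 159, so the value is -159.
(Equivalently: 1889 - 2^11 = 1889 - 2048 = -159.)

-159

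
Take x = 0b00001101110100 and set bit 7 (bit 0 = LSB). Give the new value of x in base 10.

x = 00001101110100
bit 7 is currently 0; set it via x | (1 << 7) = x | 128
→ 00001111110100 = 1012

1012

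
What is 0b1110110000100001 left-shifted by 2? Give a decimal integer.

241796

x = 001110110000100001
shift left by 2 → 111011000010000100 = 241796
(equivalently, 60449 × 2^2 = 60449 × 4)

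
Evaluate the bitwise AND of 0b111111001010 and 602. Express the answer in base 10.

586

a = 111111001010
602 = 001001011010
AND → 001001001010 = 586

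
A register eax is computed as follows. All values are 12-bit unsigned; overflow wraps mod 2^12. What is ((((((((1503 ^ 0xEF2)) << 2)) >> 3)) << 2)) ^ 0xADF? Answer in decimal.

3207

1503 = 010111011111
0xEF2 = 111011110010
→ ^ → 101100101101 = 2861
→ << 2 (mod 2^12) → 110010110100 = 3252
→ >> 3 → 000110010110 = 406
→ << 2 (mod 2^12) → 011001011000 = 1624
0xADF = 101011011111
→ ^ → 110010000111 = 3207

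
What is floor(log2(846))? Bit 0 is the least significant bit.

846 = 1101001110
The topmost 1 is at position 9 (since 2^9 = 512 ≤ 846 < 1024).

9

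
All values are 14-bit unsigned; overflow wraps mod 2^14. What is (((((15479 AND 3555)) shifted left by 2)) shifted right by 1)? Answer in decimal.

6342

15479 = 11110001110111
3555 = 00110111100011
→ AND → 00110001100011 = 3171
→ shifted left by 2 (mod 2^14) → 11000110001100 = 12684
→ shifted right by 1 → 01100011000110 = 6342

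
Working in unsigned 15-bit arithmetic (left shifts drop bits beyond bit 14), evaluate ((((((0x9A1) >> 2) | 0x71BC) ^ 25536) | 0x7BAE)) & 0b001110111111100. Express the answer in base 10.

0x9A1 = 000100110100001
→ >> 2 → 000001001101000 = 616
0x71BC = 111000110111100
→ | → 111001111111100 = 29692
25536 = 110001111000000
→ ^ → 001000000111100 = 4156
0x7BAE = 111101110101110
→ | → 111101110111110 = 31678
0b001110111111100 = 001110111111100
→ & → 001100110111100 = 6588

6588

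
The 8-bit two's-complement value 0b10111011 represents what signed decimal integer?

pattern = 10111011 (MSB is 1 ⇒ negative)
Invert: 01000100, add 1 → 01000101 = 69, so the value is -69.
(Equivalently: 187 - 2^8 = 187 - 256 = -69.)

-69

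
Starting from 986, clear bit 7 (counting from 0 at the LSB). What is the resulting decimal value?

858

x = 1111011010
bit 7 is currently 1; clear it via x & ~(1 << 7) = x & ~128
→ 1101011010 = 858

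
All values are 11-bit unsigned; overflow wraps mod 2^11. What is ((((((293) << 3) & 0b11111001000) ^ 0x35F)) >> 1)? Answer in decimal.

293 = 00100100101
→ << 3 (mod 2^11) → 00100101000 = 296
0b11111001000 = 11111001000
→ & → 00100001000 = 264
0x35F = 01101011111
→ ^ → 01001010111 = 599
→ >> 1 → 00100101011 = 299

299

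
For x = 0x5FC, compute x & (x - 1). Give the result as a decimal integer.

1528

x = 10111111100 = 1532
x - 1 = 10111111011
AND   = 10111111000 = 1528
(x & (x - 1) clears the lowest set bit of x.)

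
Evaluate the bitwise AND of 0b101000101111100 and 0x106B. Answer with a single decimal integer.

a = 101000101111100
0x106B = 001000001101011
AND → 001000001101000 = 4200

4200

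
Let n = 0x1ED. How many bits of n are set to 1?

7

0x1ED = 111101101
Count the 1s: 1 + 1 + 1 + 1 + 1 + 1 + 1 = 7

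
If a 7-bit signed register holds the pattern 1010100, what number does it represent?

-44

pattern = 1010100 (MSB is 1 ⇒ negative)
Invert: 0101011, add 1 → 0101100 = 44, so the value is -44.
(Equivalently: 84 - 2^7 = 84 - 128 = -44.)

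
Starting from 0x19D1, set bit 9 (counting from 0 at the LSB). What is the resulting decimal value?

x = 001100111010001
bit 9 is currently 0; set it via x | (1 << 9) = x | 512
→ 001101111010001 = 7121

7121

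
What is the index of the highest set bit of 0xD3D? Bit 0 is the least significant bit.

11

0xD3D = 110100111101
The topmost 1 is at position 11 (since 2^11 = 2048 ≤ 3389 < 4096).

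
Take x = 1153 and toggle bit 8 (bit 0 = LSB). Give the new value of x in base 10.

x = 010010000001
bit 8 is currently 0; toggle it via x ^ (1 << 8) = x ^ 256
→ 010110000001 = 1409

1409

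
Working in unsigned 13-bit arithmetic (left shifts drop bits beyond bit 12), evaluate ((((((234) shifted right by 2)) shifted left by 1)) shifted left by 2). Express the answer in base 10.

234 = 0000011101010
→ shifted right by 2 → 0000000111010 = 58
→ shifted left by 1 (mod 2^13) → 0000001110100 = 116
→ shifted left by 2 (mod 2^13) → 0000111010000 = 464

464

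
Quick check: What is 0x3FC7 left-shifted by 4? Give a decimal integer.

0x3FC7 = 000011111111000111
shift left by 4 → 111111110001110000 = 261232
(equivalently, 16327 × 2^4 = 16327 × 16)

261232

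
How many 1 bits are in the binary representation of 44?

44 = 101100
Count the 1s: 1 + 1 + 1 = 3

3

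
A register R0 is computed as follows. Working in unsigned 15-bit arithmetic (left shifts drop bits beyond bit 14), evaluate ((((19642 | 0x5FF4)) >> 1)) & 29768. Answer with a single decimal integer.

19642 = 100110010111010
0x5FF4 = 101111111110100
→ | → 101111111111110 = 24574
→ >> 1 → 010111111111111 = 12287
29768 = 111010001001000
→ & → 010010001001000 = 9288

9288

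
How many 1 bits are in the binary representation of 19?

3

19 = 10011
Count the 1s: 1 + 1 + 1 = 3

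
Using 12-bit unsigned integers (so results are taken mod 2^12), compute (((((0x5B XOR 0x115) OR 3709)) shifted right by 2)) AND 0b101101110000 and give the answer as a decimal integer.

848

0x5B = 000001011011
0x115 = 000100010101
→ XOR → 000101001110 = 334
3709 = 111001111101
→ OR → 111101111111 = 3967
→ shifted right by 2 → 001111011111 = 991
0b101101110000 = 101101110000
→ AND → 001101010000 = 848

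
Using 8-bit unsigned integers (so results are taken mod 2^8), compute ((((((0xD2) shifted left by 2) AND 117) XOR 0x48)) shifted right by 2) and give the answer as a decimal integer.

2

0xD2 = 11010010
→ shifted left by 2 (mod 2^8) → 01001000 = 72
117 = 01110101
→ AND → 01000000 = 64
0x48 = 01001000
→ XOR → 00001000 = 8
→ shifted right by 2 → 00000010 = 2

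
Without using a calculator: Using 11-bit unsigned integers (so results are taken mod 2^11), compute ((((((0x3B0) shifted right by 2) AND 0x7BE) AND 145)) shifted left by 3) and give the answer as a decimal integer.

0x3B0 = 01110110000
→ shifted right by 2 → 00011101100 = 236
0x7BE = 11110111110
→ AND → 00010101100 = 172
145 = 00010010001
→ AND → 00010000000 = 128
→ shifted left by 3 (mod 2^11) → 10000000000 = 1024

1024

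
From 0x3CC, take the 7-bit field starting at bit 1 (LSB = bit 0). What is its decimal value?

v = 01111001100
Shift right by 1: 0111100110
Mask low 7 bits: 1100110 = 102

102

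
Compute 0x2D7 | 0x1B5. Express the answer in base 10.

0x2D7 = 1011010111
0x1B5 = 0110110101
 OR → 1111110111 = 1015

1015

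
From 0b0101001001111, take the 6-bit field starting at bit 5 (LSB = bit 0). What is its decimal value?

v = 0101001001111
Shift right by 5: 01010010
Mask low 6 bits: 010010 = 18

18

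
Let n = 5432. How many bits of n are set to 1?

5432 = 1010100111000
Count the 1s: 1 + 1 + 1 + 1 + 1 + 1 = 6

6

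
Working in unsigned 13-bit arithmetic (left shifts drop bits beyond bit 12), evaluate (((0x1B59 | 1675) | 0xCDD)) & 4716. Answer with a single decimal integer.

4684

0x1B59 = 1101101011001
1675 = 0011010001011
→ | → 1111111011011 = 8155
0xCDD = 0110011011101
→ | → 1111111011111 = 8159
4716 = 1001001101100
→ & → 1001001001100 = 4684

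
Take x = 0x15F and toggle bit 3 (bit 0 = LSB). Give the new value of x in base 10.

x = 00101011111
bit 3 is currently 1; toggle it via x ^ (1 << 3) = x ^ 8
→ 00101010111 = 343

343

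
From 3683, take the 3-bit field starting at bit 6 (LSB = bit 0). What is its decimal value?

1

v = 00111001100011
Shift right by 6: 00111001
Mask low 3 bits: 001 = 1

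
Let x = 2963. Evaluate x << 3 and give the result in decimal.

23704

2963 = 000101110010011
shift left by 3 → 101110010011000 = 23704
(equivalently, 2963 × 2^3 = 2963 × 8)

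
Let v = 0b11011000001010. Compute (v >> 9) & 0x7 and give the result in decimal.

3

v = 11011000001010
Shift right by 9: 11011
Mask low 3 bits: 011 = 3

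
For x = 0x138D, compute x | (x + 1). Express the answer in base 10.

x = 1001110001101 = 5005
x + 1 = 1001110001110
OR    = 1001110001111 = 5007
(x | (x + 1) sets the lowest cleared bit.)

5007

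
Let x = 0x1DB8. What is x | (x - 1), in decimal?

x = 1110110111000 = 7608
x - 1 = 1110110110111
OR    = 1110110111111 = 7615
(x | (x - 1) sets all bits below the lowest set bit.)

7615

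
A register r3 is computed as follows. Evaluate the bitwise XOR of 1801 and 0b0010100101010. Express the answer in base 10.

547

1801 = 11100001001
b = 10100101010
XOR → 01000100011 = 547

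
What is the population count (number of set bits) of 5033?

5033 = 1001110101001
Count the 1s: 1 + 1 + 1 + 1 + 1 + 1 + 1 = 7

7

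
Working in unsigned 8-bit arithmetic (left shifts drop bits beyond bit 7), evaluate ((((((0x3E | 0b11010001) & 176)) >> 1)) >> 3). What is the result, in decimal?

0x3E = 00111110
0b11010001 = 11010001
→ | → 11111111 = 255
176 = 10110000
→ & → 10110000 = 176
→ >> 1 → 01011000 = 88
→ >> 3 → 00001011 = 11

11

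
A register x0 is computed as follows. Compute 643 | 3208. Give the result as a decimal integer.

3723

643 = 001010000011
3208 = 110010001000
 OR → 111010001011 = 3723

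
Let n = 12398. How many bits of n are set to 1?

7

12398 = 11000001101110
Count the 1s: 1 + 1 + 1 + 1 + 1 + 1 + 1 = 7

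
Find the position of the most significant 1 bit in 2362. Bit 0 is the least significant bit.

11

2362 = 100100111010
The topmost 1 is at position 11 (since 2^11 = 2048 ≤ 2362 < 4096).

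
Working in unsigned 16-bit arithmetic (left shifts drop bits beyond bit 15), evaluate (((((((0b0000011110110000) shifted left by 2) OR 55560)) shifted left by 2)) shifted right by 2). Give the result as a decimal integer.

8136

0b0000011110110000 = 0000011110110000
→ shifted left by 2 (mod 2^16) → 0001111011000000 = 7872
55560 = 1101100100001000
→ OR → 1101111111001000 = 57288
→ shifted left by 2 (mod 2^16) → 0111111100100000 = 32544
→ shifted right by 2 → 0001111111001000 = 8136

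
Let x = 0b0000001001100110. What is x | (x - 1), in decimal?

615

x = 1001100110 = 614
x - 1 = 1001100101
OR    = 1001100111 = 615
(x | (x - 1) sets all bits below the lowest set bit.)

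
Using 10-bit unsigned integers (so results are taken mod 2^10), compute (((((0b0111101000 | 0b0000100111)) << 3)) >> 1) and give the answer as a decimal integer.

0b0111101000 = 0111101000
0b0000100111 = 0000100111
→ | → 0111101111 = 495
→ << 3 (mod 2^10) → 1101111000 = 888
→ >> 1 → 0110111100 = 444

444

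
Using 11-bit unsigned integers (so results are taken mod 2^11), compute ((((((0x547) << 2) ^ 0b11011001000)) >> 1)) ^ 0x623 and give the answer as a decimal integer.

0x547 = 10101000111
→ << 2 (mod 2^11) → 10100011100 = 1308
0b11011001000 = 11011001000
→ ^ → 01111010100 = 980
→ >> 1 → 00111101010 = 490
0x623 = 11000100011
→ ^ → 11111001001 = 1993

1993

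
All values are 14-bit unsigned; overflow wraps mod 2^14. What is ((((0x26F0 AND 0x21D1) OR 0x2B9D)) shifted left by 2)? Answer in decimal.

0x26F0 = 10011011110000
0x21D1 = 10000111010001
→ AND → 10000011010000 = 8400
0x2B9D = 10101110011101
→ OR → 10101111011101 = 11229
→ shifted left by 2 (mod 2^14) → 10111101110100 = 12148

12148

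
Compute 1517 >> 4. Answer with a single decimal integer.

1517 = 10111101101
shift right by 4 → 00001011110 = 94
(equivalently, floor(1517 / 16))

94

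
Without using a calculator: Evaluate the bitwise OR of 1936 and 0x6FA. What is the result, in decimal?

2042

1936 = 11110010000
0x6FA = 11011111010
 OR → 11111111010 = 2042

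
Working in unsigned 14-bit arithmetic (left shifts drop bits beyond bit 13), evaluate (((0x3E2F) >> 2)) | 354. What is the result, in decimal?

4075

0x3E2F = 11111000101111
→ >> 2 → 00111110001011 = 3979
354 = 00000101100010
→ | → 00111111101011 = 4075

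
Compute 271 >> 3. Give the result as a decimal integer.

33

271 = 100001111
shift right by 3 → 000100001 = 33
(equivalently, floor(271 / 8))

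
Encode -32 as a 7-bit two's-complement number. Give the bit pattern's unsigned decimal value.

96

32 in 7 bits: 0100000
Invert: 1011111
Add 1:  1100000 = 96
(Check: 2^7 - 32 = 128 - 32 = 96.)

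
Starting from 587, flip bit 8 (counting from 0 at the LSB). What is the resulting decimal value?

x = 1001001011
bit 8 is currently 0; toggle it via x ^ (1 << 8) = x ^ 256
→ 1101001011 = 843

843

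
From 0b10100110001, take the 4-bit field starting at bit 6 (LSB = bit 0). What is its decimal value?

4

v = 10100110001
Shift right by 6: 10100
Mask low 4 bits: 0100 = 4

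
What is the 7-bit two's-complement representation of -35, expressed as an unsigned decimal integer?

35 in 7 bits: 0100011
Invert: 1011100
Add 1:  1011101 = 93
(Check: 2^7 - 35 = 128 - 35 = 93.)

93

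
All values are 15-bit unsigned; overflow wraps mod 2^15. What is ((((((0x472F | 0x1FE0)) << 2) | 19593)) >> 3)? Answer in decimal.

4087

0x472F = 100011100101111
0x1FE0 = 001111111100000
→ | → 101111111101111 = 24559
→ << 2 (mod 2^15) → 111111110111100 = 32700
19593 = 100110010001001
→ | → 111111110111101 = 32701
→ >> 3 → 000111111110111 = 4087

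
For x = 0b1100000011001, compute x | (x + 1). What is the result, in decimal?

6171

x = 1100000011001 = 6169
x + 1 = 1100000011010
OR    = 1100000011011 = 6171
(x | (x + 1) sets the lowest cleared bit.)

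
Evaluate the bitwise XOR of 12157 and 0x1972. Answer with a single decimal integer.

12157 = 10111101111101
0x1972 = 01100101110010
XOR → 11011000001111 = 13839

13839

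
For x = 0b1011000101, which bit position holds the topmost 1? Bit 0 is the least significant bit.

9

0b1011000101 = 1011000101
The topmost 1 is at position 9 (since 2^9 = 512 ≤ 709 < 1024).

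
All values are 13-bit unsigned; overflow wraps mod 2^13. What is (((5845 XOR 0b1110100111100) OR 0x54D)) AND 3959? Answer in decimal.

5845 = 1011011010101
0b1110100111100 = 1110100111100
→ XOR → 0101111101001 = 3049
0x54D = 0010101001101
→ OR → 0111111101101 = 4077
3959 = 0111101110111
→ AND → 0111101100101 = 3941

3941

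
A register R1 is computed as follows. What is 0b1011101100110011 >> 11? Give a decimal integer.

x = 1011101100110011
shift right by 11 → 0000000000010111 = 23
(equivalently, floor(47923 / 2048))

23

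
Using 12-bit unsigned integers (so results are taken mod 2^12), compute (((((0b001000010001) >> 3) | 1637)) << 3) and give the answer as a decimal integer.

0b001000010001 = 001000010001
→ >> 3 → 000001000010 = 66
1637 = 011001100101
→ | → 011001100111 = 1639
→ << 3 (mod 2^12) → 001100111000 = 824

824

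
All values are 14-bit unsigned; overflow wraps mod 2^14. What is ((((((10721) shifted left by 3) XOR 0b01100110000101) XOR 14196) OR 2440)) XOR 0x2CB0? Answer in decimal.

10721 = 10100111100001
→ shifted left by 3 (mod 2^14) → 00111100001000 = 3848
0b01100110000101 = 01100110000101
→ XOR → 01011010001101 = 5773
14196 = 11011101110100
→ XOR → 10000111111001 = 8697
2440 = 00100110001000
→ OR → 10100111111001 = 10745
0x2CB0 = 10110010110000
→ XOR → 00010101001001 = 1353

1353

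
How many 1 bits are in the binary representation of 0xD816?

7

0xD816 = 1101100000010110
Count the 1s: 1 + 1 + 1 + 1 + 1 + 1 + 1 = 7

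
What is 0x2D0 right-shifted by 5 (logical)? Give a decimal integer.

0x2D0 = 1011010000
shift right by 5 → 0000010110 = 22
(equivalently, floor(720 / 32))

22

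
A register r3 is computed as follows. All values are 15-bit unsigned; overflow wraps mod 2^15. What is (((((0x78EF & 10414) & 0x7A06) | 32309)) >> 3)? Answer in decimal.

4038

0x78EF = 111100011101111
10414 = 010100010101110
→ & → 010100010101110 = 10414
0x7A06 = 111101000000110
→ & → 010100000000110 = 10246
32309 = 111111000110101
→ | → 111111000110111 = 32311
→ >> 3 → 000111111000110 = 4038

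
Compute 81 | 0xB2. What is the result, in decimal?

243

81 = 01010001
0xB2 = 10110010
 OR → 11110011 = 243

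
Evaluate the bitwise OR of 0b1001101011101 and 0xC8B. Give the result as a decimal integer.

8159

a = 1001101011101
0xC8B = 0110010001011
 OR → 1111111011111 = 8159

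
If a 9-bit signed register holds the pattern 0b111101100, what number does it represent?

pattern = 111101100 (MSB is 1 ⇒ negative)
Invert: 000010011, add 1 → 000010100 = 20, so the value is -20.
(Equivalently: 492 - 2^9 = 492 - 512 = -20.)

-20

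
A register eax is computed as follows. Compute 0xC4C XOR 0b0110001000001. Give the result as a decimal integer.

13

0xC4C = 110001001100
b = 110001000001
XOR → 000000001101 = 13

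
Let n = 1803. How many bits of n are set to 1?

6

1803 = 11100001011
Count the 1s: 1 + 1 + 1 + 1 + 1 + 1 = 6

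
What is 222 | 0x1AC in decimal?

222 = 011011110
0x1AC = 110101100
 OR → 111111110 = 510

510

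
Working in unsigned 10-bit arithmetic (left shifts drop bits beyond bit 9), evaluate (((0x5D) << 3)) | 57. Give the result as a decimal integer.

761

0x5D = 0001011101
→ << 3 (mod 2^10) → 1011101000 = 744
57 = 0000111001
→ | → 1011111001 = 761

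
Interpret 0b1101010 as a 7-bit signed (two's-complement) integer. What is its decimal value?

pattern = 1101010 (MSB is 1 ⇒ negative)
Invert: 0010101, add 1 → 0010110 = 22, so the value is -22.
(Equivalently: 106 - 2^7 = 106 - 128 = -22.)

-22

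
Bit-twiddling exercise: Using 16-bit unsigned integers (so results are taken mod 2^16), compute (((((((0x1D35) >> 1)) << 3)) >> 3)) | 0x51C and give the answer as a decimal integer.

0x1D35 = 0001110100110101
→ >> 1 → 0000111010011010 = 3738
→ << 3 (mod 2^16) → 0111010011010000 = 29904
→ >> 3 → 0000111010011010 = 3738
0x51C = 0000010100011100
→ | → 0000111110011110 = 3998

3998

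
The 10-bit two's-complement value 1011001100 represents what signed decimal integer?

pattern = 1011001100 (MSB is 1 ⇒ negative)
Invert: 0100110011, add 1 → 0100110100 = 308, so the value is -308.
(Equivalently: 716 - 2^10 = 716 - 1024 = -308.)

-308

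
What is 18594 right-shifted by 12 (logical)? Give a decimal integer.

4

18594 = 100100010100010
shift right by 12 → 000000000000100 = 4
(equivalently, floor(18594 / 4096))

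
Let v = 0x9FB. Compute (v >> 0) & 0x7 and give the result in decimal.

3

v = 100111111011
Shift right by 0: 100111111011
Mask low 3 bits: 011 = 3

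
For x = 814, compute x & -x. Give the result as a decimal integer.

x = 1100101110 = 814
-x (two's complement) = …0011010010
AND   = 0000000010 = 2
(x & -x isolates the lowest set bit of x.)

2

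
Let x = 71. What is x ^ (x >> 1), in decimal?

x = 1000111 = 71
x>>1 = 0100011
XOR  = 1100100 = 100
(x ^ (x >> 1) gives the standard binary-reflected Gray code of x.)

100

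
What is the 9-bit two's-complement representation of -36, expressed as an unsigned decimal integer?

36 in 9 bits: 000100100
Invert: 111011011
Add 1:  111011100 = 476
(Check: 2^9 - 36 = 512 - 36 = 476.)

476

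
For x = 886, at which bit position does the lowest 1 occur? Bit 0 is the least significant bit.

886 = 1101110110
Trailing zeros: 1, so the lowest set bit is bit 1 (value 2).

1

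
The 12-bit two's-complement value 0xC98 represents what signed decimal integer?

-872

pattern = 110010011000 (MSB is 1 ⇒ negative)
Invert: 001101100111, add 1 → 001101101000 = 872, so the value is -872.
(Equivalently: 3224 - 2^12 = 3224 - 4096 = -872.)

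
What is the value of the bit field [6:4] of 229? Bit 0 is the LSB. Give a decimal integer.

6

v = 011100101
Shift right by 4: 01110
Mask low 3 bits: 110 = 6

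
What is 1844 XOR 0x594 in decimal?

672

1844 = 11100110100
0x594 = 10110010100
XOR → 01010100000 = 672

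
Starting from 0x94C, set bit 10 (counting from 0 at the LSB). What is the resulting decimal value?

3404

x = 00100101001100
bit 10 is currently 0; set it via x | (1 << 10) = x | 1024
→ 00110101001100 = 3404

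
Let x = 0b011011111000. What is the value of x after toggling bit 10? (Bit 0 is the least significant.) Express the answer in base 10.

x = 011011111000
bit 10 is currently 1; toggle it via x ^ (1 << 10) = x ^ 1024
→ 001011111000 = 760

760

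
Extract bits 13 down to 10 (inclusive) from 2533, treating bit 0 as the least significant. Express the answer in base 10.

2

v = 00100111100101
Shift right by 10: 0010
Mask low 4 bits: 0010 = 2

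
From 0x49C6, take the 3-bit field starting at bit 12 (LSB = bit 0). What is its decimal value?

v = 100100111000110
Shift right by 12: 100
Mask low 3 bits: 100 = 4

4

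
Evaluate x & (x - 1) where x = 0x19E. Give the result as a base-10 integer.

x = 110011110 = 414
x - 1 = 110011101
AND   = 110011100 = 412
(x & (x - 1) clears the lowest set bit of x.)

412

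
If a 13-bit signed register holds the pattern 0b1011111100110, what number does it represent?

-2074

pattern = 1011111100110 (MSB is 1 ⇒ negative)
Invert: 0100000011001, add 1 → 0100000011010 = 2074, so the value is -2074.
(Equivalently: 6118 - 2^13 = 6118 - 8192 = -2074.)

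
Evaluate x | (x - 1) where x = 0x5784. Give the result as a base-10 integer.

x = 101011110000100 = 22404
x - 1 = 101011110000011
OR    = 101011110000111 = 22407
(x | (x - 1) sets all bits below the lowest set bit.)

22407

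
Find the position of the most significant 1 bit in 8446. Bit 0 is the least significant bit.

8446 = 10000011111110
The topmost 1 is at position 13 (since 2^13 = 8192 ≤ 8446 < 16384).

13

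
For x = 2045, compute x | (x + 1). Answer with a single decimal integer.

x = 11111111101 = 2045
x + 1 = 11111111110
OR    = 11111111111 = 2047
(x | (x + 1) sets the lowest cleared bit.)

2047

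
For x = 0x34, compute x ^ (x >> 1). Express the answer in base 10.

x = 110100 = 52
x>>1 = 011010
XOR  = 101110 = 46
(x ^ (x >> 1) gives the standard binary-reflected Gray code of x.)

46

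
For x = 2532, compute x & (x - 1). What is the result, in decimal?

x = 100111100100 = 2532
x - 1 = 100111100011
AND   = 100111100000 = 2528
(x & (x - 1) clears the lowest set bit of x.)

2528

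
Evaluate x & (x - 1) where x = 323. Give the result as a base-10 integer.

322

x = 101000011 = 323
x - 1 = 101000010
AND   = 101000010 = 322
(x & (x - 1) clears the lowest set bit of x.)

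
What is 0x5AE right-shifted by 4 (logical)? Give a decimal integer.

90

0x5AE = 10110101110
shift right by 4 → 00001011010 = 90
(equivalently, floor(1454 / 16))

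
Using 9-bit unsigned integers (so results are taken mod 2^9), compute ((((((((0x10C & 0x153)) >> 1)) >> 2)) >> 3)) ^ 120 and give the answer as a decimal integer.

0x10C = 100001100
0x153 = 101010011
→ & → 100000000 = 256
→ >> 1 → 010000000 = 128
→ >> 2 → 000100000 = 32
→ >> 3 → 000000100 = 4
120 = 001111000
→ ^ → 001111100 = 124

124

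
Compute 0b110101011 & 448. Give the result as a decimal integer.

a = 110101011
448 = 111000000
AND → 110000000 = 384

384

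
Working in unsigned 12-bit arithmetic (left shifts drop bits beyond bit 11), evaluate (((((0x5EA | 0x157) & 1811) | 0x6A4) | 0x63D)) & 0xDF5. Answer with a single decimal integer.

0x5EA = 010111101010
0x157 = 000101010111
→ | → 010111111111 = 1535
1811 = 011100010011
→ & → 010100010011 = 1299
0x6A4 = 011010100100
→ | → 011110110111 = 1975
0x63D = 011000111101
→ | → 011110111111 = 1983
0xDF5 = 110111110101
→ & → 010110110101 = 1461

1461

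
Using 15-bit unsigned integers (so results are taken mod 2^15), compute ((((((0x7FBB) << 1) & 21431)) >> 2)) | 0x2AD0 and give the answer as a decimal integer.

0x7FBB = 111111110111011
→ << 1 (mod 2^15) → 111111101110110 = 32630
21431 = 101001110110111
→ & → 101001100110110 = 21302
→ >> 2 → 001010011001101 = 5325
0x2AD0 = 010101011010000
→ | → 011111011011101 = 16093

16093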